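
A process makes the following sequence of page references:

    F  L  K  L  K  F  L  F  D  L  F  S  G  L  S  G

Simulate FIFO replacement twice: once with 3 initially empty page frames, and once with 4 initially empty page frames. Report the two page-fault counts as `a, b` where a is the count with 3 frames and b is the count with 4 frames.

8, 7

3 frames: F F F . . . . . F . F F F F . . → 8 faults.
4 frames: F F F . . . . . F . . F F F . . → 7 faults.
7 < 8: adding a frame reduced faults, as is typical.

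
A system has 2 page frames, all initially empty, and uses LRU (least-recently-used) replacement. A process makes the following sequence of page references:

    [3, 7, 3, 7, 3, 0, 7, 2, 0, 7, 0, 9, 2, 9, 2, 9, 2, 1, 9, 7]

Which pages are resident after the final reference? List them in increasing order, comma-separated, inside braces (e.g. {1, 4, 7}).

{7, 9}

3 -> miss, frames (3)
7 -> miss, frames (3 7)
3 -> hit
7 -> hit
3 -> hit
0 -> miss, evict 7, frames (3 0)
7 -> miss, evict 3, frames (0 7)
2 -> miss, evict 0, frames (7 2)
0 -> miss, evict 7, frames (2 0)
7 -> miss, evict 2, frames (0 7)
0 -> hit
9 -> miss, evict 7, frames (0 9)
2 -> miss, evict 0, frames (9 2)
9 -> hit
2 -> hit
9 -> hit
2 -> hit
1 -> miss, evict 9, frames (2 1)
9 -> miss, evict 2, frames (1 9)
7 -> miss, evict 1, frames (9 7)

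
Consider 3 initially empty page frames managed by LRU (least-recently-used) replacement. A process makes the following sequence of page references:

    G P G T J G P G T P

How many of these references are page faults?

6

G: miss, frames [G]
P: miss, frames [G, P]
G: hit
T: miss, frames [P, G, T]
J: miss, evict P, frames [G, T, J]
G: hit
P: miss, evict T, frames [J, G, P]
G: hit
T: miss, evict J, frames [P, G, T]
P: hit
Page faults: 6.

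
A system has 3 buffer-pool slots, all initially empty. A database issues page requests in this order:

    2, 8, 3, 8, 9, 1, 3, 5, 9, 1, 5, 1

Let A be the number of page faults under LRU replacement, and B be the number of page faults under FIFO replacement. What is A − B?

3

Under LRU: F F F . F F F F F F . . → 9 faults.
Under FIFO: F F F . F F . F . . . . → 6 faults.
A − B = 9 − 6 = 3.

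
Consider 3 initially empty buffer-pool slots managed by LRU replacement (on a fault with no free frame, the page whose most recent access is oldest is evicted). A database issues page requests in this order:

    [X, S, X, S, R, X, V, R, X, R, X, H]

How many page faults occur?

5

X -> fault, frames [X]
S -> fault, frames [X, S]
X -> hit
S -> hit
R -> fault, frames [X, S, R]
X -> hit
V -> fault, evict S, frames [R, X, V]
R -> hit
X -> hit
R -> hit
X -> hit
H -> fault, evict V, frames [R, X, H]
Page faults: 5.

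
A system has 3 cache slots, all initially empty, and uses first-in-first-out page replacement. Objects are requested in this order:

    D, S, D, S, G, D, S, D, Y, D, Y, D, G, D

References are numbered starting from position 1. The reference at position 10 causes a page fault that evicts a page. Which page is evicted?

S

pos 1: D -> fault, frames {D}
pos 2: S -> fault, frames {D,S}
pos 3: D -> hit
pos 4: S -> hit
pos 5: G -> fault, frames {D,S,G}
pos 6: D -> hit
pos 7: S -> hit
pos 8: D -> hit
pos 9: Y -> fault, evict D, frames {S,G,Y}
pos 10: D -> fault, evict S, frames {G,Y,D}
At position 10, page S is evicted.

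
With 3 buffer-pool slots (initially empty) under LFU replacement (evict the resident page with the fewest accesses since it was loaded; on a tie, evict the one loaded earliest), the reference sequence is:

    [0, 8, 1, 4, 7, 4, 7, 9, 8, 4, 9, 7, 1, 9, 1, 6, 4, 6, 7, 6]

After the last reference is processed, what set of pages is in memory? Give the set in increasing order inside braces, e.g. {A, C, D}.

{4, 6, 7}

0 -> miss, frames {0}
8 -> miss, frames {0,8}
1 -> miss, frames {0,8,1}
4 -> miss, evict 0, frames {8,1,4}
7 -> miss, evict 8, frames {1,4,7}
4 -> hit
7 -> hit
9 -> miss, evict 1, frames {4,7,9}
8 -> miss, evict 9, frames {4,7,8}
4 -> hit
9 -> miss, evict 8, frames {4,7,9}
7 -> hit
1 -> miss, evict 9, frames {4,7,1}
9 -> miss, evict 1, frames {4,7,9}
1 -> miss, evict 9, frames {4,7,1}
6 -> miss, evict 1, frames {4,7,6}
4 -> hit
6 -> hit
7 -> hit
6 -> hit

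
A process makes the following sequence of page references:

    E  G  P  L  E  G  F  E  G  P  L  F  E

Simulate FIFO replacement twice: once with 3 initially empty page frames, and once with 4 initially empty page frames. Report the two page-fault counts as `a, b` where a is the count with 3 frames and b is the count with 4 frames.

10, 11

3 frames: F F F F F F F . . F F . F → 10 faults.
4 frames: F F F F . . F F F F F F F → 11 faults.
11 > 10: adding a frame increased faults — Belady's anomaly.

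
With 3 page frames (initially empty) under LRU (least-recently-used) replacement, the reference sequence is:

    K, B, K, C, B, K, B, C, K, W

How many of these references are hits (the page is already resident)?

K -> miss, frames {K}
B -> miss, frames {K,B}
K -> hit
C -> miss, frames {B,K,C}
B -> hit
K -> hit
B -> hit
C -> hit
K -> hit
W -> miss, evict B, frames {C,K,W}
Hits: 6.

6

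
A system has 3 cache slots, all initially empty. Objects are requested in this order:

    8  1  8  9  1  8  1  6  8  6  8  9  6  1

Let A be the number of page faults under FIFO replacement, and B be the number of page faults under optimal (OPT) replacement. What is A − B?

Under FIFO: F F . F . . . F F . . . . F → 6 faults.
Under OPT: F F . F . . . F . . . . . F → 5 faults.
A − B = 6 − 5 = 1.

1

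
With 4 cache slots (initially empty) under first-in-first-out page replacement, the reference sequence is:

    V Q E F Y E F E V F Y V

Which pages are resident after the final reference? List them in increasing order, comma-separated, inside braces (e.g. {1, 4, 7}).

{E, F, V, Y}

V → miss, frames (V)
Q → miss, frames (V Q)
E → miss, frames (V Q E)
F → miss, frames (V Q E F)
Y → miss, evict V, frames (Q E F Y)
E → hit
F → hit
E → hit
V → miss, evict Q, frames (E F Y V)
F → hit
Y → hit
V → hit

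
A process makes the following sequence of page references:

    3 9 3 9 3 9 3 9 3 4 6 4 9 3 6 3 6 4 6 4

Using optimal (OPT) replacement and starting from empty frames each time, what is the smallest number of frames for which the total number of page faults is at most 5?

f=1: 20 faults
f=2: 7 faults
f=3: 5 faults
f=4: 4 faults
Smallest f with faults ≤ 5 is 3.

3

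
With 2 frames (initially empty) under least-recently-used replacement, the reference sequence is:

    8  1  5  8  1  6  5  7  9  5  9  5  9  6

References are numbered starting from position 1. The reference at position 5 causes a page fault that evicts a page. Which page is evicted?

5

pos 1: 8 -> fault, frames {8}
pos 2: 1 -> fault, frames {8,1}
pos 3: 5 -> fault, evict 8, frames {1,5}
pos 4: 8 -> fault, evict 1, frames {5,8}
pos 5: 1 -> fault, evict 5, frames {8,1}
At position 5, page 5 is evicted.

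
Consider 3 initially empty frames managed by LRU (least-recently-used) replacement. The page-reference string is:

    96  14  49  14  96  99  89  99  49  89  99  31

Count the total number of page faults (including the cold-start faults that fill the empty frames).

96: fault, frames {96}
14: fault, frames {96,14}
49: fault, frames {96,14,49}
14: hit
96: hit
99: fault, evict 49, frames {14,96,99}
89: fault, evict 14, frames {96,99,89}
99: hit
49: fault, evict 96, frames {89,99,49}
89: hit
99: hit
31: fault, evict 49, frames {89,99,31}
Page faults: 7.

7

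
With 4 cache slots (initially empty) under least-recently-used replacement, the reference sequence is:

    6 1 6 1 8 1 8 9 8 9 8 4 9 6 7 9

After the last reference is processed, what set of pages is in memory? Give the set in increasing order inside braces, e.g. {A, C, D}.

{4, 6, 7, 9}

6 -> fault, frames [6]
1 -> fault, frames [6, 1]
6 -> hit
1 -> hit
8 -> fault, frames [6, 1, 8]
1 -> hit
8 -> hit
9 -> fault, frames [6, 1, 8, 9]
8 -> hit
9 -> hit
8 -> hit
4 -> fault, evict 6, frames [1, 9, 8, 4]
9 -> hit
6 -> fault, evict 1, frames [8, 4, 9, 6]
7 -> fault, evict 8, frames [4, 9, 6, 7]
9 -> hit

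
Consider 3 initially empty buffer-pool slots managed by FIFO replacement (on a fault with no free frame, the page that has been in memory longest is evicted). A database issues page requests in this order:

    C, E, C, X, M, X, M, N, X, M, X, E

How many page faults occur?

6

C -> miss, frames {C}
E -> miss, frames {C,E}
C -> hit
X -> miss, frames {C,E,X}
M -> miss, evict C, frames {E,X,M}
X -> hit
M -> hit
N -> miss, evict E, frames {X,M,N}
X -> hit
M -> hit
X -> hit
E -> miss, evict X, frames {M,N,E}
Page faults: 6.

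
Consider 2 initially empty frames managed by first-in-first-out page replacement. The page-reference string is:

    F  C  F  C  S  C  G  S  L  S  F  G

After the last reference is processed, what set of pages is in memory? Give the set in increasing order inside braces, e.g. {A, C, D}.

{F, G}

F: fault, frames (F)
C: fault, frames (F C)
F: hit
C: hit
S: fault, evict F, frames (C S)
C: hit
G: fault, evict C, frames (S G)
S: hit
L: fault, evict S, frames (G L)
S: fault, evict G, frames (L S)
F: fault, evict L, frames (S F)
G: fault, evict S, frames (F G)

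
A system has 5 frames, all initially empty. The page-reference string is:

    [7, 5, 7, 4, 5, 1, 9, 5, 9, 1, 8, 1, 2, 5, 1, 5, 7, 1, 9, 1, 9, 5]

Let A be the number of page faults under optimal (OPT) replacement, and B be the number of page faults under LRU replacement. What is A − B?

-2

Under OPT: F F . F . F F . . . F . F . . . . . . . . . → 7 faults.
Under LRU: F F . F . F F . . . F . F . . . F . F . . . → 9 faults.
A − B = 7 − 9 = -2.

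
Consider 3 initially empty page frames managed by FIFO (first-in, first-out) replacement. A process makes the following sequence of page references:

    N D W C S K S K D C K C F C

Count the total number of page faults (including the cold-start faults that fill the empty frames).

9

N: fault, frames [N]
D: fault, frames [N, D]
W: fault, frames [N, D, W]
C: fault, evict N, frames [D, W, C]
S: fault, evict D, frames [W, C, S]
K: fault, evict W, frames [C, S, K]
S: hit
K: hit
D: fault, evict C, frames [S, K, D]
C: fault, evict S, frames [K, D, C]
K: hit
C: hit
F: fault, evict K, frames [D, C, F]
C: hit
Page faults: 9.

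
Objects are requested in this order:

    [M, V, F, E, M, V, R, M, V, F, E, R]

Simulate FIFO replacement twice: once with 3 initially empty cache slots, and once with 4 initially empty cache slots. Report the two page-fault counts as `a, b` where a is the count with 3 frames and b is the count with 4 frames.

9, 10

3 frames: F F F F F F F . . F F . → 9 faults.
4 frames: F F F F . . F F F F F F → 10 faults.
10 > 9: adding a frame increased faults — Belady's anomaly.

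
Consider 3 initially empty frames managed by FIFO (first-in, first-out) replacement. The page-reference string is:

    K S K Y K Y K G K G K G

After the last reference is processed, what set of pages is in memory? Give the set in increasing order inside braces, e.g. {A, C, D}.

{G, K, Y}

K: miss, frames {K}
S: miss, frames {K,S}
K: hit
Y: miss, frames {K,S,Y}
K: hit
Y: hit
K: hit
G: miss, evict K, frames {S,Y,G}
K: miss, evict S, frames {Y,G,K}
G: hit
K: hit
G: hit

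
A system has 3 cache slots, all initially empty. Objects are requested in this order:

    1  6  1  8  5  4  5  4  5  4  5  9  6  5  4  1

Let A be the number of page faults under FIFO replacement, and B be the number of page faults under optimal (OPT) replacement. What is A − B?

2

Under FIFO: F F . F F F . . . . . F F F F F → 10 faults.
Under OPT: F F . F F F . . . . . F . . F F → 8 faults.
A − B = 10 − 8 = 2.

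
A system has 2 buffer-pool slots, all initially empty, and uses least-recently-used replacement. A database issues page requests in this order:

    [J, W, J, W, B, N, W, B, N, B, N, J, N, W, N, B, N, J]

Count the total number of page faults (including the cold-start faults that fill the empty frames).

J → miss, frames (J)
W → miss, frames (J W)
J → hit
W → hit
B → miss, evict J, frames (W B)
N → miss, evict W, frames (B N)
W → miss, evict B, frames (N W)
B → miss, evict N, frames (W B)
N → miss, evict W, frames (B N)
B → hit
N → hit
J → miss, evict B, frames (N J)
N → hit
W → miss, evict J, frames (N W)
N → hit
B → miss, evict W, frames (N B)
N → hit
J → miss, evict B, frames (N J)
Page faults: 11.

11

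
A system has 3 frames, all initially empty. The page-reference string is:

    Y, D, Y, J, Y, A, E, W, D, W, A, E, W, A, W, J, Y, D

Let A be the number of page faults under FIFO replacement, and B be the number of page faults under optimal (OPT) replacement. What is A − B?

Under FIFO: F F . F . F F F F . F F F . . F F F → 13 faults.
Under OPT: F F . F . F F F . . . F . . . F F F → 10 faults.
A − B = 13 − 10 = 3.

3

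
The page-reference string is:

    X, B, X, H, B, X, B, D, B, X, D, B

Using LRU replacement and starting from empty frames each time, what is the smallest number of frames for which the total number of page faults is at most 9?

f=1: 12 faults
f=2: 9 faults
f=3: 4 faults
f=4: 4 faults
Smallest f with faults ≤ 9 is 2.

2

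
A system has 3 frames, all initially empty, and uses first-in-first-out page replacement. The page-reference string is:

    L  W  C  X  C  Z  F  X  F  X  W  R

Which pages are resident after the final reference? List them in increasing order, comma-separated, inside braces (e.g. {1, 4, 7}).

L -> miss, frames (L)
W -> miss, frames (L W)
C -> miss, frames (L W C)
X -> miss, evict L, frames (W C X)
C -> hit
Z -> miss, evict W, frames (C X Z)
F -> miss, evict C, frames (X Z F)
X -> hit
F -> hit
X -> hit
W -> miss, evict X, frames (Z F W)
R -> miss, evict Z, frames (F W R)

{F, R, W}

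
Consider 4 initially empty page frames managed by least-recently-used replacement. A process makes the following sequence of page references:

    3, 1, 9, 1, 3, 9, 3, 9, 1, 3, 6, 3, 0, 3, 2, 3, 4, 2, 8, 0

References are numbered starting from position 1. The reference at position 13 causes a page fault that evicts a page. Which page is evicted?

9

pos 1: 3 -> miss, frames (3)
pos 2: 1 -> miss, frames (3 1)
pos 3: 9 -> miss, frames (3 1 9)
pos 4: 1 -> hit
pos 5: 3 -> hit
pos 6: 9 -> hit
pos 7: 3 -> hit
pos 8: 9 -> hit
pos 9: 1 -> hit
pos 10: 3 -> hit
pos 11: 6 -> miss, frames (9 1 3 6)
pos 12: 3 -> hit
pos 13: 0 -> miss, evict 9, frames (1 6 3 0)
At position 13, page 9 is evicted.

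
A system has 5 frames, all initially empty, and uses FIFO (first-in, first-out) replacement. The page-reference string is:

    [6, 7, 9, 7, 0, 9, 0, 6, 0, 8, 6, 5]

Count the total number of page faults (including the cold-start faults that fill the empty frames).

6

6 → miss, frames (6)
7 → miss, frames (6 7)
9 → miss, frames (6 7 9)
7 → hit
0 → miss, frames (6 7 9 0)
9 → hit
0 → hit
6 → hit
0 → hit
8 → miss, frames (6 7 9 0 8)
6 → hit
5 → miss, evict 6, frames (7 9 0 8 5)
Page faults: 6.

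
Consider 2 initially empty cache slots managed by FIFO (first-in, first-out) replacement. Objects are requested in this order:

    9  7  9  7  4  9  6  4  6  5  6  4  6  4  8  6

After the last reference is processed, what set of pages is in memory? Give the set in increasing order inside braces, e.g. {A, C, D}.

{6, 8}

9 → miss, frames {9}
7 → miss, frames {9,7}
9 → hit
7 → hit
4 → miss, evict 9, frames {7,4}
9 → miss, evict 7, frames {4,9}
6 → miss, evict 4, frames {9,6}
4 → miss, evict 9, frames {6,4}
6 → hit
5 → miss, evict 6, frames {4,5}
6 → miss, evict 4, frames {5,6}
4 → miss, evict 5, frames {6,4}
6 → hit
4 → hit
8 → miss, evict 6, frames {4,8}
6 → miss, evict 4, frames {8,6}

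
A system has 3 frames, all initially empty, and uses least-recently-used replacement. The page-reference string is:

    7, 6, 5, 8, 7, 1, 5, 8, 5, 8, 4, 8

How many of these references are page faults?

9

7 → fault, frames {7}
6 → fault, frames {7,6}
5 → fault, frames {7,6,5}
8 → fault, evict 7, frames {6,5,8}
7 → fault, evict 6, frames {5,8,7}
1 → fault, evict 5, frames {8,7,1}
5 → fault, evict 8, frames {7,1,5}
8 → fault, evict 7, frames {1,5,8}
5 → hit
8 → hit
4 → fault, evict 1, frames {5,8,4}
8 → hit
Page faults: 9.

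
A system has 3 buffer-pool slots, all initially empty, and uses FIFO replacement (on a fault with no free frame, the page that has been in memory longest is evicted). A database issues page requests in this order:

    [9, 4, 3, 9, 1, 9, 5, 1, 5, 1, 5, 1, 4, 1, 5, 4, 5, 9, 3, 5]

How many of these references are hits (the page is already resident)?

9 → fault, frames (9)
4 → fault, frames (9 4)
3 → fault, frames (9 4 3)
9 → hit
1 → fault, evict 9, frames (4 3 1)
9 → fault, evict 4, frames (3 1 9)
5 → fault, evict 3, frames (1 9 5)
1 → hit
5 → hit
1 → hit
5 → hit
1 → hit
4 → fault, evict 1, frames (9 5 4)
1 → fault, evict 9, frames (5 4 1)
5 → hit
4 → hit
5 → hit
9 → fault, evict 5, frames (4 1 9)
3 → fault, evict 4, frames (1 9 3)
5 → fault, evict 1, frames (9 3 5)
Hits: 9.

9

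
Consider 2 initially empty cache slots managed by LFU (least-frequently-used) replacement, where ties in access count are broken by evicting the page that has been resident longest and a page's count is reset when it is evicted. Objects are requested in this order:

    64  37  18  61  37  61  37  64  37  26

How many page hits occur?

3

64 -> miss, frames {64}
37 -> miss, frames {64,37}
18 -> miss, evict 64, frames {37,18}
61 -> miss, evict 37, frames {18,61}
37 -> miss, evict 18, frames {61,37}
61 -> hit
37 -> hit
64 -> miss, evict 61, frames {37,64}
37 -> hit
26 -> miss, evict 64, frames {37,26}
Hits: 3.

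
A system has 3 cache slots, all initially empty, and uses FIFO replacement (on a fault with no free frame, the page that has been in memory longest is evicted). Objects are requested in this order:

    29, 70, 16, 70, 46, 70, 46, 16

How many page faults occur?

29: fault, frames {29}
70: fault, frames {29,70}
16: fault, frames {29,70,16}
70: hit
46: fault, evict 29, frames {70,16,46}
70: hit
46: hit
16: hit
Page faults: 4.

4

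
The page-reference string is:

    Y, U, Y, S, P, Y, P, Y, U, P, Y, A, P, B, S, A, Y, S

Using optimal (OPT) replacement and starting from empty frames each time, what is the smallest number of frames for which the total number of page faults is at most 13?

2

f=1: 18 faults
f=2: 10 faults
f=3: 7 faults
f=4: 6 faults
f=5: 6 faults
f=6: 6 faults
Smallest f with faults ≤ 13 is 2.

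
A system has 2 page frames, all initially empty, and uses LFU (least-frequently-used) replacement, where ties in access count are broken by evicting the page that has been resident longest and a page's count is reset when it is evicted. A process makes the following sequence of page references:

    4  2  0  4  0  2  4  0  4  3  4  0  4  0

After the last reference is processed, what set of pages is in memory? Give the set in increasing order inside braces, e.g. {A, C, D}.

4: miss, frames [4]
2: miss, frames [4, 2]
0: miss, evict 4, frames [2, 0]
4: miss, evict 2, frames [0, 4]
0: hit
2: miss, evict 4, frames [0, 2]
4: miss, evict 2, frames [0, 4]
0: hit
4: hit
3: miss, evict 4, frames [0, 3]
4: miss, evict 3, frames [0, 4]
0: hit
4: hit
0: hit

{0, 4}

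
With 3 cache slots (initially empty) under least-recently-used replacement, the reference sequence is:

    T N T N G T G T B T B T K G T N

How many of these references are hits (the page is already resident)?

9

T → miss, frames [T]
N → miss, frames [T, N]
T → hit
N → hit
G → miss, frames [T, N, G]
T → hit
G → hit
T → hit
B → miss, evict N, frames [G, T, B]
T → hit
B → hit
T → hit
K → miss, evict G, frames [B, T, K]
G → miss, evict B, frames [T, K, G]
T → hit
N → miss, evict K, frames [G, T, N]
Hits: 9.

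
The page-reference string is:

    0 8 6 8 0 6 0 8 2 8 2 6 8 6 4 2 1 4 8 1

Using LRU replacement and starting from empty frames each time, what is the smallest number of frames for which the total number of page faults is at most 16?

f=1: 20 faults
f=2: 15 faults
f=3: 9 faults
f=4: 7 faults
f=5: 6 faults
f=6: 6 faults
Smallest f with faults ≤ 16 is 2.

2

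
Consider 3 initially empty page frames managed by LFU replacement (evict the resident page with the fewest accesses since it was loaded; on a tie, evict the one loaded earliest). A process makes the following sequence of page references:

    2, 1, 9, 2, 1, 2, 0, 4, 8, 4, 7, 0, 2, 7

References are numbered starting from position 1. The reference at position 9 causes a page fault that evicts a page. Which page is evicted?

pos 1: 2: fault, frames {2}
pos 2: 1: fault, frames {2,1}
pos 3: 9: fault, frames {2,1,9}
pos 4: 2: hit
pos 5: 1: hit
pos 6: 2: hit
pos 7: 0: fault, evict 9, frames {2,1,0}
pos 8: 4: fault, evict 0, frames {2,1,4}
pos 9: 8: fault, evict 4, frames {2,1,8}
At position 9, page 4 is evicted.

4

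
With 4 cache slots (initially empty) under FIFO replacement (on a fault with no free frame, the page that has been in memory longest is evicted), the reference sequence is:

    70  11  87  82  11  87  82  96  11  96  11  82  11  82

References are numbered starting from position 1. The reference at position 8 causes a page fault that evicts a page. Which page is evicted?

pos 1: 70: fault, frames (70)
pos 2: 11: fault, frames (70 11)
pos 3: 87: fault, frames (70 11 87)
pos 4: 82: fault, frames (70 11 87 82)
pos 5: 11: hit
pos 6: 87: hit
pos 7: 82: hit
pos 8: 96: fault, evict 70, frames (11 87 82 96)
At position 8, page 70 is evicted.

70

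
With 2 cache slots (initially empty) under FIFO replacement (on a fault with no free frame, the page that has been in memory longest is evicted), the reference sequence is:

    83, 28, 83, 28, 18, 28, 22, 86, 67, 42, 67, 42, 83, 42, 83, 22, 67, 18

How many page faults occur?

11

83: fault, frames [83]
28: fault, frames [83, 28]
83: hit
28: hit
18: fault, evict 83, frames [28, 18]
28: hit
22: fault, evict 28, frames [18, 22]
86: fault, evict 18, frames [22, 86]
67: fault, evict 22, frames [86, 67]
42: fault, evict 86, frames [67, 42]
67: hit
42: hit
83: fault, evict 67, frames [42, 83]
42: hit
83: hit
22: fault, evict 42, frames [83, 22]
67: fault, evict 83, frames [22, 67]
18: fault, evict 22, frames [67, 18]
Page faults: 11.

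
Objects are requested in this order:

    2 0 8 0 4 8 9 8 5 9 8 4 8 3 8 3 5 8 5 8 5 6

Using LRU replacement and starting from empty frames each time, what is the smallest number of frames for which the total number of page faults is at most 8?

f=1: 22 faults
f=2: 14 faults
f=3: 10 faults
f=4: 9 faults
f=5: 8 faults
f=6: 8 faults
f=7: 8 faults
f=8: 8 faults
Smallest f with faults ≤ 8 is 5.

5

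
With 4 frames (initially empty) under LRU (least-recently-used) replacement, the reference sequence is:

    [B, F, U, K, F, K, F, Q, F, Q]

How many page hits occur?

5

B → miss, frames (B)
F → miss, frames (B F)
U → miss, frames (B F U)
K → miss, frames (B F U K)
F → hit
K → hit
F → hit
Q → miss, evict B, frames (U K F Q)
F → hit
Q → hit
Hits: 5.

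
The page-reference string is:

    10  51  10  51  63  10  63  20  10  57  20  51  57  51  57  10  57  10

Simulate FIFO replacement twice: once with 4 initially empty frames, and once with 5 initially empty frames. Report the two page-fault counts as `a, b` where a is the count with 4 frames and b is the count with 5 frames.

4 frames: F F . . F . . F . F . . . . . F . . → 6 faults.
5 frames: F F . . F . . F . F . . . . . . . . → 5 faults.
5 < 6: adding a frame reduced faults, as is typical.

6, 5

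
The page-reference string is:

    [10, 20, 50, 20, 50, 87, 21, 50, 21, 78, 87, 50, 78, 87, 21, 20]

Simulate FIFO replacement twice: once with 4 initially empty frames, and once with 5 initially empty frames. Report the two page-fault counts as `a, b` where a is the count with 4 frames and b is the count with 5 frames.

4 frames: F F F . . F F . . F . . . . . F → 7 faults.
5 frames: F F F . . F F . . F . . . . . . → 6 faults.
6 < 7: adding a frame reduced faults, as is typical.

7, 6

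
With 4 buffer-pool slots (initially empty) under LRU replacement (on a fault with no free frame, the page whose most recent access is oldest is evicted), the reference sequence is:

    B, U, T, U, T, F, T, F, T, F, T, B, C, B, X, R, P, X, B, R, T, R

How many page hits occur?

13

B → fault, frames [B]
U → fault, frames [B, U]
T → fault, frames [B, U, T]
U → hit
T → hit
F → fault, frames [B, U, T, F]
T → hit
F → hit
T → hit
F → hit
T → hit
B → hit
C → fault, evict U, frames [F, T, B, C]
B → hit
X → fault, evict F, frames [T, C, B, X]
R → fault, evict T, frames [C, B, X, R]
P → fault, evict C, frames [B, X, R, P]
X → hit
B → hit
R → hit
T → fault, evict P, frames [X, B, R, T]
R → hit
Hits: 13.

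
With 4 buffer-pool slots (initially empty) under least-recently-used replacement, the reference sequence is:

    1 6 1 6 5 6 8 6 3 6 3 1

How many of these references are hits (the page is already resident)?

6

1 -> miss, frames [1]
6 -> miss, frames [1, 6]
1 -> hit
6 -> hit
5 -> miss, frames [1, 6, 5]
6 -> hit
8 -> miss, frames [1, 5, 6, 8]
6 -> hit
3 -> miss, evict 1, frames [5, 8, 6, 3]
6 -> hit
3 -> hit
1 -> miss, evict 5, frames [8, 6, 3, 1]
Hits: 6.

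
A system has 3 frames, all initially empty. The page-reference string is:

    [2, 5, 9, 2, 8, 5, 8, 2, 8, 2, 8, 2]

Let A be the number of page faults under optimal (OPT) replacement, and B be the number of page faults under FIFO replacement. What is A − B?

-1

Under OPT: F F F . F . . . . . . . → 4 faults.
Under FIFO: F F F . F . . F . . . . → 5 faults.
A − B = 4 − 5 = -1.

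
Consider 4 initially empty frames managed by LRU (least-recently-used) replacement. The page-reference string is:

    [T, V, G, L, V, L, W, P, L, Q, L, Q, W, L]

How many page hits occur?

7

T: fault, frames {T}
V: fault, frames {T,V}
G: fault, frames {T,V,G}
L: fault, frames {T,V,G,L}
V: hit
L: hit
W: fault, evict T, frames {G,V,L,W}
P: fault, evict G, frames {V,L,W,P}
L: hit
Q: fault, evict V, frames {W,P,L,Q}
L: hit
Q: hit
W: hit
L: hit
Hits: 7.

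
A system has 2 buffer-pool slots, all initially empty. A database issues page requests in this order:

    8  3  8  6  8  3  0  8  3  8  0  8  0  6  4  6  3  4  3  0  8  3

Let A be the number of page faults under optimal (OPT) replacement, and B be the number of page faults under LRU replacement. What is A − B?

-3

Under OPT: F F . F . F F . F . F . . F F . F . . F F . → 12 faults.
Under LRU: F F . F . F F F F . F . . F F . F F . F F F → 15 faults.
A − B = 12 − 15 = -3.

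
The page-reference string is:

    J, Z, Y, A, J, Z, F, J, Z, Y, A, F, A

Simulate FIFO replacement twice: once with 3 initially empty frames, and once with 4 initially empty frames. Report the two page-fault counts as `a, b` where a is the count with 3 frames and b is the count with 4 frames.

3 frames: F F F F F F F . . F F . . → 9 faults.
4 frames: F F F F . . F F F F F F . → 10 faults.
10 > 9: adding a frame increased faults — Belady's anomaly.

9, 10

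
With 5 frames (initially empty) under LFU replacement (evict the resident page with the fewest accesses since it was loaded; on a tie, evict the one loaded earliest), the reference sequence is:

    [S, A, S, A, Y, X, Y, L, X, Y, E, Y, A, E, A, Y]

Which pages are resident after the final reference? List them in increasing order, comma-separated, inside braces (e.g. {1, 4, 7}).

{A, E, S, X, Y}

S → fault, frames (S)
A → fault, frames (S A)
S → hit
A → hit
Y → fault, frames (S A Y)
X → fault, frames (S A Y X)
Y → hit
L → fault, frames (S A Y X L)
X → hit
Y → hit
E → fault, evict L, frames (S A Y X E)
Y → hit
A → hit
E → hit
A → hit
Y → hit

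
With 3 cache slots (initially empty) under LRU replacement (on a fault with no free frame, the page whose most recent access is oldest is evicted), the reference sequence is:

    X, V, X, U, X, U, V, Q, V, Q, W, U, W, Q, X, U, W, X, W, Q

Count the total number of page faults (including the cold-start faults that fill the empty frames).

10

X → fault, frames {X}
V → fault, frames {X,V}
X → hit
U → fault, frames {V,X,U}
X → hit
U → hit
V → hit
Q → fault, evict X, frames {U,V,Q}
V → hit
Q → hit
W → fault, evict U, frames {V,Q,W}
U → fault, evict V, frames {Q,W,U}
W → hit
Q → hit
X → fault, evict U, frames {W,Q,X}
U → fault, evict W, frames {Q,X,U}
W → fault, evict Q, frames {X,U,W}
X → hit
W → hit
Q → fault, evict U, frames {X,W,Q}
Page faults: 10.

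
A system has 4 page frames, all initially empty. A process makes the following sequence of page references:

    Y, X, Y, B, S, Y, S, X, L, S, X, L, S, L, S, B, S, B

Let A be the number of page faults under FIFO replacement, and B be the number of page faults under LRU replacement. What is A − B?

Under FIFO: F F . F F . . . F . . . . . . . . . → 5 faults.
Under LRU: F F . F F . . . F . . . . . . F . . → 6 faults.
A − B = 5 − 6 = -1.

-1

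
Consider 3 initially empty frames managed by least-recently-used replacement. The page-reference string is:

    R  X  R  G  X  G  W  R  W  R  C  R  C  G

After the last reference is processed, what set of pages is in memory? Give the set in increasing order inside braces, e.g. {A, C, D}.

{C, G, R}

R → fault, frames (R)
X → fault, frames (R X)
R → hit
G → fault, frames (X R G)
X → hit
G → hit
W → fault, evict R, frames (X G W)
R → fault, evict X, frames (G W R)
W → hit
R → hit
C → fault, evict G, frames (W R C)
R → hit
C → hit
G → fault, evict W, frames (R C G)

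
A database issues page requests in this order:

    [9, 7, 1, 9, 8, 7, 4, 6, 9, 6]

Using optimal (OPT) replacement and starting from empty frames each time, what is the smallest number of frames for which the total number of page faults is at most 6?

3

f=1: 10 faults
f=2: 7 faults
f=3: 6 faults
f=4: 6 faults
f=5: 6 faults
f=6: 6 faults
Smallest f with faults ≤ 6 is 3.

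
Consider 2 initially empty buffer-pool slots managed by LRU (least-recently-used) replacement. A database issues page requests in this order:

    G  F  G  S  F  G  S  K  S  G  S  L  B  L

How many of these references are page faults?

10

G -> miss, frames {G}
F -> miss, frames {G,F}
G -> hit
S -> miss, evict F, frames {G,S}
F -> miss, evict G, frames {S,F}
G -> miss, evict S, frames {F,G}
S -> miss, evict F, frames {G,S}
K -> miss, evict G, frames {S,K}
S -> hit
G -> miss, evict K, frames {S,G}
S -> hit
L -> miss, evict G, frames {S,L}
B -> miss, evict S, frames {L,B}
L -> hit
Page faults: 10.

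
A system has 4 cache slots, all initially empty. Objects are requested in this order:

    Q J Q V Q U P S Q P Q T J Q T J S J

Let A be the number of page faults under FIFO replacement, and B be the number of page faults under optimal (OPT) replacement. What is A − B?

Under FIFO: F F . F . F F F F . . F F . . . . . → 9 faults.
Under OPT: F F . F . F F F . . . F . . . . . . → 7 faults.
A − B = 9 − 7 = 2.

2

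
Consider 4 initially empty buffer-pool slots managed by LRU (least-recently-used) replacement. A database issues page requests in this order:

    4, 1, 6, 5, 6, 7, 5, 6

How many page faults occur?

5

4 -> miss, frames (4)
1 -> miss, frames (4 1)
6 -> miss, frames (4 1 6)
5 -> miss, frames (4 1 6 5)
6 -> hit
7 -> miss, evict 4, frames (1 5 6 7)
5 -> hit
6 -> hit
Page faults: 5.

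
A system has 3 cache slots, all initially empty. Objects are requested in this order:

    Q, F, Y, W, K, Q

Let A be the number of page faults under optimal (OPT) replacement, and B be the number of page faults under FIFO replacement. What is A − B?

-1

Under OPT: F F F F F . → 5 faults.
Under FIFO: F F F F F F → 6 faults.
A − B = 5 − 6 = -1.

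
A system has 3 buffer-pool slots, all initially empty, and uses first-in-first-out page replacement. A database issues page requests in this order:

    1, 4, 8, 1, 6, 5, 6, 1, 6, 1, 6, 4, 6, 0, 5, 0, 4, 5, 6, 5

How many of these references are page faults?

1 -> fault, frames [1]
4 -> fault, frames [1, 4]
8 -> fault, frames [1, 4, 8]
1 -> hit
6 -> fault, evict 1, frames [4, 8, 6]
5 -> fault, evict 4, frames [8, 6, 5]
6 -> hit
1 -> fault, evict 8, frames [6, 5, 1]
6 -> hit
1 -> hit
6 -> hit
4 -> fault, evict 6, frames [5, 1, 4]
6 -> fault, evict 5, frames [1, 4, 6]
0 -> fault, evict 1, frames [4, 6, 0]
5 -> fault, evict 4, frames [6, 0, 5]
0 -> hit
4 -> fault, evict 6, frames [0, 5, 4]
5 -> hit
6 -> fault, evict 0, frames [5, 4, 6]
5 -> hit
Page faults: 12.

12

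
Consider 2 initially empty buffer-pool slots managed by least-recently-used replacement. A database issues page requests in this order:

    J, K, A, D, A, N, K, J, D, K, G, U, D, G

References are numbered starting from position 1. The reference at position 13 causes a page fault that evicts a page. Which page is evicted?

pos 1: J → fault, frames {J}
pos 2: K → fault, frames {J,K}
pos 3: A → fault, evict J, frames {K,A}
pos 4: D → fault, evict K, frames {A,D}
pos 5: A → hit
pos 6: N → fault, evict D, frames {A,N}
pos 7: K → fault, evict A, frames {N,K}
pos 8: J → fault, evict N, frames {K,J}
pos 9: D → fault, evict K, frames {J,D}
pos 10: K → fault, evict J, frames {D,K}
pos 11: G → fault, evict D, frames {K,G}
pos 12: U → fault, evict K, frames {G,U}
pos 13: D → fault, evict G, frames {U,D}
At position 13, page G is evicted.

G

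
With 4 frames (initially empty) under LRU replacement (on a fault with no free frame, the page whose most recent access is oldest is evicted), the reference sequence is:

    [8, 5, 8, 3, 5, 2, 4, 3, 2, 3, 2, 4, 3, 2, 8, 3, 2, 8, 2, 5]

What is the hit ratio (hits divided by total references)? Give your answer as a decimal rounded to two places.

0.65

8: fault, frames (8)
5: fault, frames (8 5)
8: hit
3: fault, frames (5 8 3)
5: hit
2: fault, frames (8 3 5 2)
4: fault, evict 8, frames (3 5 2 4)
3: hit
2: hit
3: hit
2: hit
4: hit
3: hit
2: hit
8: fault, evict 5, frames (4 3 2 8)
3: hit
2: hit
8: hit
2: hit
5: fault, evict 4, frames (3 8 2 5)
Hits: 13 of 20 references → 13/20 = 0.6500.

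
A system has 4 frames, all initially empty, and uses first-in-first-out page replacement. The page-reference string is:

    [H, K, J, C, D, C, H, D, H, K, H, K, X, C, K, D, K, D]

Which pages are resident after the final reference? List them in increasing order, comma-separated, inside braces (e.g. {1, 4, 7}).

H -> miss, frames {H}
K -> miss, frames {H,K}
J -> miss, frames {H,K,J}
C -> miss, frames {H,K,J,C}
D -> miss, evict H, frames {K,J,C,D}
C -> hit
H -> miss, evict K, frames {J,C,D,H}
D -> hit
H -> hit
K -> miss, evict J, frames {C,D,H,K}
H -> hit
K -> hit
X -> miss, evict C, frames {D,H,K,X}
C -> miss, evict D, frames {H,K,X,C}
K -> hit
D -> miss, evict H, frames {K,X,C,D}
K -> hit
D -> hit

{C, D, K, X}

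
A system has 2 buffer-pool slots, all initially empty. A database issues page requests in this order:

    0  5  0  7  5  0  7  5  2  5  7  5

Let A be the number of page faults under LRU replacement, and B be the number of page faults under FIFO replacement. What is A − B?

1

Under LRU: F F . F F F F F F . F . → 9 faults.
Under FIFO: F F . F . F . F F . F F → 8 faults.
A − B = 9 − 8 = 1.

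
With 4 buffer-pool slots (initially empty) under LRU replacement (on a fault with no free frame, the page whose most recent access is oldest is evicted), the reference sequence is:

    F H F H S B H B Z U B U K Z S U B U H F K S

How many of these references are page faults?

F -> miss, frames (F)
H -> miss, frames (F H)
F -> hit
H -> hit
S -> miss, frames (F H S)
B -> miss, frames (F H S B)
H -> hit
B -> hit
Z -> miss, evict F, frames (S H B Z)
U -> miss, evict S, frames (H B Z U)
B -> hit
U -> hit
K -> miss, evict H, frames (Z B U K)
Z -> hit
S -> miss, evict B, frames (U K Z S)
U -> hit
B -> miss, evict K, frames (Z S U B)
U -> hit
H -> miss, evict Z, frames (S B U H)
F -> miss, evict S, frames (B U H F)
K -> miss, evict B, frames (U H F K)
S -> miss, evict U, frames (H F K S)
Page faults: 13.

13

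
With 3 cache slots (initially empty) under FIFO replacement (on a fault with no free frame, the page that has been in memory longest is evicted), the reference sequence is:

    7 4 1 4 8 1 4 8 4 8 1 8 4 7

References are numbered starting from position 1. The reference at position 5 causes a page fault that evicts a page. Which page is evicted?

pos 1: 7: miss, frames [7]
pos 2: 4: miss, frames [7, 4]
pos 3: 1: miss, frames [7, 4, 1]
pos 4: 4: hit
pos 5: 8: miss, evict 7, frames [4, 1, 8]
At position 5, page 7 is evicted.

7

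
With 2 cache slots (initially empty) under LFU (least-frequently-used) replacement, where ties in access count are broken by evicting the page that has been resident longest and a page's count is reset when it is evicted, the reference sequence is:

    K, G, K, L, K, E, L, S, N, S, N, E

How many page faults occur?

10

K -> fault, frames (K)
G -> fault, frames (K G)
K -> hit
L -> fault, evict G, frames (K L)
K -> hit
E -> fault, evict L, frames (K E)
L -> fault, evict E, frames (K L)
S -> fault, evict L, frames (K S)
N -> fault, evict S, frames (K N)
S -> fault, evict N, frames (K S)
N -> fault, evict S, frames (K N)
E -> fault, evict N, frames (K E)
Page faults: 10.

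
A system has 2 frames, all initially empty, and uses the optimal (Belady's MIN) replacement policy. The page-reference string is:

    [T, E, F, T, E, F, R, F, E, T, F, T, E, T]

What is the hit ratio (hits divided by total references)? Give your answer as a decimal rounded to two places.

T → miss, frames {T}
E → miss, frames {T,E}
F → miss, evict E, frames {T,F}
T → hit
E → miss, evict T, frames {F,E}
F → hit
R → miss, evict E, frames {F,R}
F → hit
E → miss, evict R, frames {F,E}
T → miss, evict E, frames {F,T}
F → hit
T → hit
E → miss, evict F, frames {T,E}
T → hit
Hits: 6 of 14 references → 6/14 = 0.4286.

0.43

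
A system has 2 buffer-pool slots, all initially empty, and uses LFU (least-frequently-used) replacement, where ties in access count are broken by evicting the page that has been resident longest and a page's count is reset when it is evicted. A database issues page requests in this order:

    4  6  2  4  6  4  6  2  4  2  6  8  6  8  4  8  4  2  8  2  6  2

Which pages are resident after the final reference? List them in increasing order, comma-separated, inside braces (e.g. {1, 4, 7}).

{2, 6}

4 → fault, frames {4}
6 → fault, frames {4,6}
2 → fault, evict 4, frames {6,2}
4 → fault, evict 6, frames {2,4}
6 → fault, evict 2, frames {4,6}
4 → hit
6 → hit
2 → fault, evict 4, frames {6,2}
4 → fault, evict 2, frames {6,4}
2 → fault, evict 4, frames {6,2}
6 → hit
8 → fault, evict 2, frames {6,8}
6 → hit
8 → hit
4 → fault, evict 8, frames {6,4}
8 → fault, evict 4, frames {6,8}
4 → fault, evict 8, frames {6,4}
2 → fault, evict 4, frames {6,2}
8 → fault, evict 2, frames {6,8}
2 → fault, evict 8, frames {6,2}
6 → hit
2 → hit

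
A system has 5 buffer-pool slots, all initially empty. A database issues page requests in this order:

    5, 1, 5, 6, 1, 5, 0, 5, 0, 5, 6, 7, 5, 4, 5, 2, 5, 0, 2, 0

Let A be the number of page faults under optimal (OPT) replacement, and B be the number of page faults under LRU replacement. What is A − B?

-1

Under OPT: F F . F . . F . . . . F . F . F . . . . → 7 faults.
Under LRU: F F . F . . F . . . . F . F . F . F . . → 8 faults.
A − B = 7 − 8 = -1.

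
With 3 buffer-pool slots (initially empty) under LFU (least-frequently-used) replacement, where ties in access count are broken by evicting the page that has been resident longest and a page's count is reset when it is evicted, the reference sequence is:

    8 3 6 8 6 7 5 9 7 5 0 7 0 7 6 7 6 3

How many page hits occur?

8: miss, frames [8]
3: miss, frames [8, 3]
6: miss, frames [8, 3, 6]
8: hit
6: hit
7: miss, evict 3, frames [8, 6, 7]
5: miss, evict 7, frames [8, 6, 5]
9: miss, evict 5, frames [8, 6, 9]
7: miss, evict 9, frames [8, 6, 7]
5: miss, evict 7, frames [8, 6, 5]
0: miss, evict 5, frames [8, 6, 0]
7: miss, evict 0, frames [8, 6, 7]
0: miss, evict 7, frames [8, 6, 0]
7: miss, evict 0, frames [8, 6, 7]
6: hit
7: hit
6: hit
3: miss, evict 8, frames [6, 7, 3]
Hits: 5.

5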